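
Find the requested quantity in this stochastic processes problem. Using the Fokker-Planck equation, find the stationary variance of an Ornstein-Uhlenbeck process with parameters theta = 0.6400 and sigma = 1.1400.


Stationary variance = sigma^2 / (2*theta)
= 1.1400^2 / (2*0.6400)
= 1.2996 / 1.2800
= 1.0153

1.0153


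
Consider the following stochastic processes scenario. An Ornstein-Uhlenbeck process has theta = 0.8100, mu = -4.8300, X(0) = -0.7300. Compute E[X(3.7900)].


E[X(t)] = mu + (X(0) - mu)*exp(-theta*t)
= -4.8300 + (-0.7300 - -4.8300)*exp(-0.8100*3.7900)
= -4.8300 + 4.1000 * 0.0464
= -4.6397

-4.6397


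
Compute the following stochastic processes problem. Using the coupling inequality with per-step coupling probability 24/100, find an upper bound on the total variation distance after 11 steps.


TV distance bound <= (1-delta)^n
= (1 - 0.2400)^11
= 0.7600^11
= 0.0489

0.0489


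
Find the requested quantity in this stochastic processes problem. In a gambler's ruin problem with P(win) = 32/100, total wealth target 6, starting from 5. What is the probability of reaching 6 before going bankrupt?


Gambler's ruin formula:
r = q/p = 0.6800/0.3200 = 2.1250
P(win) = (1 - r^i)/(1 - r^N)
= (1 - 2.1250^5)/(1 - 2.1250^6)
= 0.4648

0.4648


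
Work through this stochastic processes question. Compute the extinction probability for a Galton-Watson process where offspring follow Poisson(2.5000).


Since mu = 2.5000 > 1, extinction prob q < 1.
Solve s = exp(mu*(s-1)) iteratively.
q = 0.1074

0.1074


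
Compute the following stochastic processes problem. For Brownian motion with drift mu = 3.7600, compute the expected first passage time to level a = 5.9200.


Expected first passage time = a/mu
= 5.9200/3.7600
= 1.5745

1.5745


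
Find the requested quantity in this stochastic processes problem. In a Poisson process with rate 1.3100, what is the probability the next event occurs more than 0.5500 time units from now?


P(X > t) = exp(-lambda * t)
= exp(-1.3100 * 0.5500)
= exp(-0.7205) = 0.4865

0.4865


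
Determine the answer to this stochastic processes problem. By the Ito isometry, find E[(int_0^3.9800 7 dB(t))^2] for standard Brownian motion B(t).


By Ito isometry: E[(int f dB)^2] = int f^2 dt
= 7^2 * 3.9800
= 49 * 3.9800 = 195.0200

195.0200


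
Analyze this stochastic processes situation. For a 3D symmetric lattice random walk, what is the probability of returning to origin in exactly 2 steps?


P(return in 2 steps) = P(reverse first step) = 1/(2d)
= 1/6
= 0.1667

0.1667


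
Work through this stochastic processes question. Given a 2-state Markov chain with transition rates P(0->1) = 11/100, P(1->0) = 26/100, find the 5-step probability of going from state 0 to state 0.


Computing P^5 by matrix multiplication.
P = [[0.8900, 0.1100], [0.2600, 0.7400]]
After raising P to the power 5:
P^5(0,0) = 0.7322

0.7322


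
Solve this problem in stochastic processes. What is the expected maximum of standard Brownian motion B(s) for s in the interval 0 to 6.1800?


E(max B(s)) = sqrt(2t/pi)
= sqrt(2*6.1800/pi)
= sqrt(3.9343)
= 1.9835

1.9835


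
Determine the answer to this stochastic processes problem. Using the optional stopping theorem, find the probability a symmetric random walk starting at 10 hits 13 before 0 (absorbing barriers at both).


By optional stopping theorem: E(M at tau) = M(0) = 10
P(hit 13)*13 + P(hit 0)*0 = 10
P(hit 13) = (10 - 0)/(13 - 0) = 10/13 = 0.7692

0.7692


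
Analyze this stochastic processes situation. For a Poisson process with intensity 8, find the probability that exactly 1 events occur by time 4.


P(N(t)=k) = (lambda*t)^k * exp(-lambda*t) / k!
lambda*t = 32
= 32^1 * exp(-32) / 1!
= 32 * 1.2664e-14 / 1
= 4.0525e-13

4.0525e-13


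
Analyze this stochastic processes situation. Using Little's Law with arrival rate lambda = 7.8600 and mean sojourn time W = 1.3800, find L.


Little's Law: L = lambda * W
= 7.8600 * 1.3800
= 10.8468

10.8468


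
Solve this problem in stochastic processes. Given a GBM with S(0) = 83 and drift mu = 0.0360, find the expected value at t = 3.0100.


E[S(t)] = S(0) * exp(mu * t)
= 83 * exp(0.0360 * 3.0100)
= 83 * 1.1144
= 92.4993

92.4993


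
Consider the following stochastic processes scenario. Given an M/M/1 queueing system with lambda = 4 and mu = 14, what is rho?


rho = lambda/mu
= 4/14
= 0.2857

0.2857


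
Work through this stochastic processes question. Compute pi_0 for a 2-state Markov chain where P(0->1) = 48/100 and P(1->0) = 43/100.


Stationary distribution: pi_0 = p10/(p01+p10), pi_1 = p01/(p01+p10)
p01 = 0.4800, p10 = 0.4300
pi_0 = 0.4725

0.4725


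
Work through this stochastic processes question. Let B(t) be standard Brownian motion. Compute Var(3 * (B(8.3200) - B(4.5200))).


Var(alpha*(B(t)-B(s))) = alpha^2 * (t-s)
= 3^2 * (8.3200 - 4.5200)
= 9 * 3.8000
= 34.2000

34.2000


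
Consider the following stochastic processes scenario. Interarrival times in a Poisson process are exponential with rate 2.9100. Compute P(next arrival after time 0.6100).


P(X > t) = exp(-lambda * t)
= exp(-2.9100 * 0.6100)
= exp(-1.7751) = 0.1695

0.1695


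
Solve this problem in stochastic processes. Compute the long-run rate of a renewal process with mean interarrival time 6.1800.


Long-run renewal rate = 1/E(X)
= 1/6.1800
= 0.1618

0.1618


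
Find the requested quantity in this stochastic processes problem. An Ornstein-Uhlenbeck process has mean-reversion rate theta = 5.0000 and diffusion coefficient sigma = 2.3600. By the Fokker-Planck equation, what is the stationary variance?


Stationary variance = sigma^2 / (2*theta)
= 2.3600^2 / (2*5.0000)
= 5.5696 / 10.0000
= 0.5570

0.5570


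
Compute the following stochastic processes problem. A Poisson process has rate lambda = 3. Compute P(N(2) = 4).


P(N(t)=k) = (lambda*t)^k * exp(-lambda*t) / k!
lambda*t = 6
= 6^4 * exp(-6) / 4!
= 1296 * 0.0025 / 24
= 0.1339

0.1339


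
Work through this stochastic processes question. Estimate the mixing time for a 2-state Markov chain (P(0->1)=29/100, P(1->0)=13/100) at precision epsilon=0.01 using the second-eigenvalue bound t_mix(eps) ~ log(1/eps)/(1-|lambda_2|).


lambda_2 = |1 - p01 - p10| = |1 - 0.2900 - 0.1300| = 0.5800
t_mix ~ log(1/eps)/(1 - |lambda_2|)
= log(100)/(1 - 0.5800) = 4.6052/0.4200
= 10.9647

10.9647


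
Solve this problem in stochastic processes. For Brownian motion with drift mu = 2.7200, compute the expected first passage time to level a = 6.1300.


Expected first passage time = a/mu
= 6.1300/2.7200
= 2.2537

2.2537


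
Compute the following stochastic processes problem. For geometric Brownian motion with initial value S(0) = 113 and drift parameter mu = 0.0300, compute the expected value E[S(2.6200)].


E[S(t)] = S(0) * exp(mu * t)
= 113 * exp(0.0300 * 2.6200)
= 113 * 1.0818
= 122.2402

122.2402


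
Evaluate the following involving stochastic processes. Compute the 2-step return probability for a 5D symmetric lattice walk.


P(return in 2 steps) = P(reverse first step) = 1/(2d)
= 1/10
= 0.1000

0.1000


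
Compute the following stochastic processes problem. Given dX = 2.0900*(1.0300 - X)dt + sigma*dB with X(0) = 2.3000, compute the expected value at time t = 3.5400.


E[X(t)] = mu + (X(0) - mu)*exp(-theta*t)
= 1.0300 + (2.3000 - 1.0300)*exp(-2.0900*3.5400)
= 1.0300 + 1.2700 * 6.1211e-04
= 1.0308

1.0308


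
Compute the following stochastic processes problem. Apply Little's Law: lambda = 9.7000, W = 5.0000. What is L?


Little's Law: L = lambda * W
= 9.7000 * 5.0000
= 48.5000

48.5000


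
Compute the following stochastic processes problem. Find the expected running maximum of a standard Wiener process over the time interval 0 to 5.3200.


E(max B(s)) = sqrt(2t/pi)
= sqrt(2*5.3200/pi)
= sqrt(3.3868)
= 1.8403

1.8403


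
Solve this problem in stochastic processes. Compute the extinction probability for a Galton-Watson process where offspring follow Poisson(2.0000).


Since mu = 2.0000 > 1, extinction prob q < 1.
Solve s = exp(mu*(s-1)) iteratively.
q = 0.2032

0.2032


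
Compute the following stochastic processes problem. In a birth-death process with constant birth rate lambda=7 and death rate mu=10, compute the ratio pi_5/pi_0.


For birth-death process, pi_n/pi_0 = (lambda/mu)^n
= (7/10)^5
= 0.1681

0.1681


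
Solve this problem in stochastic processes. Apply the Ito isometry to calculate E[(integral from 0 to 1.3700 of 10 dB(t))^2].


By Ito isometry: E[(int f dB)^2] = int f^2 dt
= 10^2 * 1.3700
= 100 * 1.3700 = 137.0000

137.0000


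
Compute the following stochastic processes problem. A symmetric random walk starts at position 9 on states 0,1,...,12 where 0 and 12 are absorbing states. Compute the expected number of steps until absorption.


For symmetric RW on 0,...,N with absorbing barriers, E(i) = i*(N-i)
E(9) = 9 * 3 = 27

27


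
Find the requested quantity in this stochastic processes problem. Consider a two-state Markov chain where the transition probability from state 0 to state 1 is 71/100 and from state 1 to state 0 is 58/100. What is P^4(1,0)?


Computing P^4 by matrix multiplication.
P = [[0.2900, 0.7100], [0.5800, 0.4200]]
After raising P to the power 4:
P^4(1,0) = 0.4464

0.4464


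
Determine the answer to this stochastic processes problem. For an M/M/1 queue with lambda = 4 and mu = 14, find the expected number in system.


rho = 4/14 = 0.2857
L = rho/(1-rho)
= 0.2857/0.7143
= 0.4000

0.4000


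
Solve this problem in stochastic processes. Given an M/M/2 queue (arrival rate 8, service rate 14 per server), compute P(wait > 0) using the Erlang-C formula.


a = lambda/mu = 0.5714
rho = a/c = 0.2857
Erlang-C formula applied:
C(c,a) = 0.1270

0.1270


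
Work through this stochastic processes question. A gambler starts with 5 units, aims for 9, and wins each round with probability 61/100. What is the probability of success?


Gambler's ruin formula:
r = q/p = 0.3900/0.6100 = 0.6393
P(win) = (1 - r^i)/(1 - r^N)
= (1 - 0.6393^5)/(1 - 0.6393^9)
= 0.9094

0.9094


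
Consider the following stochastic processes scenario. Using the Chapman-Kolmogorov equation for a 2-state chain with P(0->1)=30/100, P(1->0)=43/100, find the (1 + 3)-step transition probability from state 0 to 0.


P^4 = P^1 * P^3
Computing via matrix multiplication of the transition matrix.
Entry (0,0) of P^4 = 0.5912

0.5912


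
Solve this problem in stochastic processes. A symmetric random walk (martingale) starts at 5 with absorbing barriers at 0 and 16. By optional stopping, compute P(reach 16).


By optional stopping theorem: E(M at tau) = M(0) = 5
P(hit 16)*16 + P(hit 0)*0 = 5
P(hit 16) = (5 - 0)/(16 - 0) = 5/16 = 0.3125

0.3125


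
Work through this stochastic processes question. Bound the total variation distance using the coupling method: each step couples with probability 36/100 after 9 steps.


TV distance bound <= (1-delta)^n
= (1 - 0.3600)^9
= 0.6400^9
= 0.0180

0.0180


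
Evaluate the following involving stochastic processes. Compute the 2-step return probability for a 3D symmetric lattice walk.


P(return in 2 steps) = P(reverse first step) = 1/(2d)
= 1/6
= 0.1667

0.1667


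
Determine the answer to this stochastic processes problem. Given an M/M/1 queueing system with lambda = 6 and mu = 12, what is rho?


rho = lambda/mu
= 6/12
= 0.5000

0.5000


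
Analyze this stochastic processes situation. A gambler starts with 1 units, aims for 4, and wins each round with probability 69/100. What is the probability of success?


Gambler's ruin formula:
r = q/p = 0.3100/0.6900 = 0.4493
P(win) = (1 - r^i)/(1 - r^N)
= (1 - 0.4493^1)/(1 - 0.4493^4)
= 0.5741

0.5741


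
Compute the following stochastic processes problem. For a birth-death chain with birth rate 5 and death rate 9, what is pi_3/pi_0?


For birth-death process, pi_n/pi_0 = (lambda/mu)^n
= (5/9)^3
= 0.1715

0.1715


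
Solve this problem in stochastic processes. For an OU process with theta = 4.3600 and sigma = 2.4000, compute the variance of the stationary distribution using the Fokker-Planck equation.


Stationary variance = sigma^2 / (2*theta)
= 2.4000^2 / (2*4.3600)
= 5.7600 / 8.7200
= 0.6606

0.6606


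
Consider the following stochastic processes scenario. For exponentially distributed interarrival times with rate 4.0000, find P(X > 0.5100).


P(X > t) = exp(-lambda * t)
= exp(-4.0000 * 0.5100)
= exp(-2.0400) = 0.1300

0.1300


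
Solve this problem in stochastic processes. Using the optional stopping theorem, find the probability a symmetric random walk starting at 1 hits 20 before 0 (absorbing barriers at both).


By optional stopping theorem: E(M at tau) = M(0) = 1
P(hit 20)*20 + P(hit 0)*0 = 1
P(hit 20) = (1 - 0)/(20 - 0) = 1/20 = 0.0500

0.0500


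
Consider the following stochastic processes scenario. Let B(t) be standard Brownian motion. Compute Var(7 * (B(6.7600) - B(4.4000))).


Var(alpha*(B(t)-B(s))) = alpha^2 * (t-s)
= 7^2 * (6.7600 - 4.4000)
= 49 * 2.3600
= 115.6400

115.6400


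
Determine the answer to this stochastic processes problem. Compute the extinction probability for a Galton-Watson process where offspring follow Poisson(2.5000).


Since mu = 2.5000 > 1, extinction prob q < 1.
Solve s = exp(mu*(s-1)) iteratively.
q = 0.1074

0.1074


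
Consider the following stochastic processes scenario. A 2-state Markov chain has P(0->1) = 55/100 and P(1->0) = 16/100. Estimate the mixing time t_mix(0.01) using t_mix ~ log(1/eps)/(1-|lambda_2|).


lambda_2 = |1 - p01 - p10| = |1 - 0.5500 - 0.1600| = 0.2900
t_mix ~ log(1/eps)/(1 - |lambda_2|)
= log(100)/(1 - 0.2900) = 4.6052/0.7100
= 6.4862

6.4862


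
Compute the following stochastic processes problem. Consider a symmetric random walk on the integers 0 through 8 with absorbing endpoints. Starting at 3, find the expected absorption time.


For symmetric RW on 0,...,N with absorbing barriers, E(i) = i*(N-i)
E(3) = 3 * 5 = 15

15


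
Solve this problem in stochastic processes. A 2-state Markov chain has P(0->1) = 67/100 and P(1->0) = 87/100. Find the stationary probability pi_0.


Stationary distribution: pi_0 = p10/(p01+p10), pi_1 = p01/(p01+p10)
p01 = 0.6700, p10 = 0.8700
pi_0 = 0.5649

0.5649


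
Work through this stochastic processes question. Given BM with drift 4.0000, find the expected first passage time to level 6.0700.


Expected first passage time = a/mu
= 6.0700/4.0000
= 1.5175

1.5175


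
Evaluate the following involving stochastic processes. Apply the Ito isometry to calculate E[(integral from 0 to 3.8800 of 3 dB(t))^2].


By Ito isometry: E[(int f dB)^2] = int f^2 dt
= 3^2 * 3.8800
= 9 * 3.8800 = 34.9200

34.9200


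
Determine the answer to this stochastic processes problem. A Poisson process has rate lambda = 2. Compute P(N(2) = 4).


P(N(t)=k) = (lambda*t)^k * exp(-lambda*t) / k!
lambda*t = 4
= 4^4 * exp(-4) / 4!
= 256 * 0.0183 / 24
= 0.1954

0.1954


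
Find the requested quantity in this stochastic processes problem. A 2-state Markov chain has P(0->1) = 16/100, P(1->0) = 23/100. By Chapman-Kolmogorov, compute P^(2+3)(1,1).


P^5 = P^2 * P^3
Computing via matrix multiplication of the transition matrix.
Entry (1,1) of P^5 = 0.4601

0.4601


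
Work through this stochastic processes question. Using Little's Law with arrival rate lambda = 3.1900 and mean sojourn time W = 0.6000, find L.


Little's Law: L = lambda * W
= 3.1900 * 0.6000
= 1.9140

1.9140


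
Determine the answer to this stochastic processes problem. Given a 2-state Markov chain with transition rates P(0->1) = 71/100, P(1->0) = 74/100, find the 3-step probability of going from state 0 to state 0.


Computing P^3 by matrix multiplication.
P = [[0.2900, 0.7100], [0.7400, 0.2600]]
After raising P to the power 3:
P^3(0,0) = 0.4657

0.4657


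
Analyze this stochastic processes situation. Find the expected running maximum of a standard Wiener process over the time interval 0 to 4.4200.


E(max B(s)) = sqrt(2t/pi)
= sqrt(2*4.4200/pi)
= sqrt(2.8139)
= 1.6775

1.6775


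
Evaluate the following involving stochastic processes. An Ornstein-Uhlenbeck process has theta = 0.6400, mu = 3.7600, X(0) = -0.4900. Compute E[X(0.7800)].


E[X(t)] = mu + (X(0) - mu)*exp(-theta*t)
= 3.7600 + (-0.4900 - 3.7600)*exp(-0.6400*0.7800)
= 3.7600 + -4.2500 * 0.6070
= 1.1802

1.1802


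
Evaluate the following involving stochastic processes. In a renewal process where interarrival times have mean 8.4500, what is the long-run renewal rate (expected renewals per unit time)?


Long-run renewal rate = 1/E(X)
= 1/8.4500
= 0.1183

0.1183


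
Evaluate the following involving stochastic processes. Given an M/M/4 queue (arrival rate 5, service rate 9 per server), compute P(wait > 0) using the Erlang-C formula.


a = lambda/mu = 0.5556
rho = a/c = 0.1389
Erlang-C formula applied:
C(c,a) = 0.0026

0.0026


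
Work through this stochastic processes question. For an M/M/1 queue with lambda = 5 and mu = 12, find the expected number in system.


rho = 5/12 = 0.4167
L = rho/(1-rho)
= 0.4167/0.5833
= 0.7143

0.7143


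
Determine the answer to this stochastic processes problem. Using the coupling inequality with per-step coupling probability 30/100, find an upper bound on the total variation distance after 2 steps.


TV distance bound <= (1-delta)^n
= (1 - 0.3000)^2
= 0.7000^2
= 0.4900

0.4900


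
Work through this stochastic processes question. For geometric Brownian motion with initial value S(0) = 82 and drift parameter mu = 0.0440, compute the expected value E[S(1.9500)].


E[S(t)] = S(0) * exp(mu * t)
= 82 * exp(0.0440 * 1.9500)
= 82 * 1.0896
= 89.3462

89.3462


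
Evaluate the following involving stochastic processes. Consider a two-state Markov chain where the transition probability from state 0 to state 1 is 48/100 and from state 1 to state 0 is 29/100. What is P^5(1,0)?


Computing P^5 by matrix multiplication.
P = [[0.5200, 0.4800], [0.2900, 0.7100]]
After raising P to the power 5:
P^5(1,0) = 0.3764

0.3764


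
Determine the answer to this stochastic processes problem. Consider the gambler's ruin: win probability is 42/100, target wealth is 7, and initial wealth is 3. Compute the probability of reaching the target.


Gambler's ruin formula:
r = q/p = 0.5800/0.4200 = 1.3810
P(win) = (1 - r^i)/(1 - r^N)
= (1 - 1.3810^3)/(1 - 1.3810^7)
= 0.1904

0.1904


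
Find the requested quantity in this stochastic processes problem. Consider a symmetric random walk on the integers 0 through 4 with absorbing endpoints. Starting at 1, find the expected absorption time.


For symmetric RW on 0,...,N with absorbing barriers, E(i) = i*(N-i)
E(1) = 1 * 3 = 3

3


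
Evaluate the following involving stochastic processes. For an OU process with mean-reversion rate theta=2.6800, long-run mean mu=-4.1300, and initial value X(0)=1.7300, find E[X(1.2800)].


E[X(t)] = mu + (X(0) - mu)*exp(-theta*t)
= -4.1300 + (1.7300 - -4.1300)*exp(-2.6800*1.2800)
= -4.1300 + 5.8600 * 0.0324
= -3.9403

-3.9403


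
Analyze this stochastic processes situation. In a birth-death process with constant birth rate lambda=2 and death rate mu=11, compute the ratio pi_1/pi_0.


For birth-death process, pi_n/pi_0 = (lambda/mu)^n
= (2/11)^1
= 0.1818

0.1818


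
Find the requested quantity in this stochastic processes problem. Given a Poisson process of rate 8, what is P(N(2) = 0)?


P(N(t)=k) = (lambda*t)^k * exp(-lambda*t) / k!
lambda*t = 16
= 16^0 * exp(-16) / 0!
= 1 * 1.1254e-07 / 1
= 1.1254e-07

1.1254e-07


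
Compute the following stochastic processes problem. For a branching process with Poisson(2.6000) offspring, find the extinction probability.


Since mu = 2.6000 > 1, extinction prob q < 1.
Solve s = exp(mu*(s-1)) iteratively.
q = 0.0951

0.0951


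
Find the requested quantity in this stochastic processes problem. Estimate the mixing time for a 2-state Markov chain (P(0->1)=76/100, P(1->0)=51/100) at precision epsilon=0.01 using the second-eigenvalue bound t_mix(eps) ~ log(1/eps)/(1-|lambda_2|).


lambda_2 = |1 - p01 - p10| = |1 - 0.7600 - 0.5100| = 0.2700
t_mix ~ log(1/eps)/(1 - |lambda_2|)
= log(100)/(1 - 0.2700) = 4.6052/0.7300
= 6.3085

6.3085


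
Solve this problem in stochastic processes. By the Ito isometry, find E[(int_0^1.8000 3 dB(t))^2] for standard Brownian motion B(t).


By Ito isometry: E[(int f dB)^2] = int f^2 dt
= 3^2 * 1.8000
= 9 * 1.8000 = 16.2000

16.2000


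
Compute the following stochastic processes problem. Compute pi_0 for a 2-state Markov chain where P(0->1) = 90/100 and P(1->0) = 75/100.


Stationary distribution: pi_0 = p10/(p01+p10), pi_1 = p01/(p01+p10)
p01 = 0.9000, p10 = 0.7500
pi_0 = 0.4545

0.4545


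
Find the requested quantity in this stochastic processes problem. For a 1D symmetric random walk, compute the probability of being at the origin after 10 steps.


P(S(10) = 0) = C(10,5) / 4^5
= 252 / 1024
= 0.2461

0.2461


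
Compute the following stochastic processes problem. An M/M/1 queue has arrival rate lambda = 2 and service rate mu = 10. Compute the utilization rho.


rho = lambda/mu
= 2/10
= 0.2000

0.2000


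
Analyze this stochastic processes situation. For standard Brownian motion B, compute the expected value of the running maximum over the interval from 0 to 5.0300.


E(max B(s)) = sqrt(2t/pi)
= sqrt(2*5.0300/pi)
= sqrt(3.2022)
= 1.7895

1.7895


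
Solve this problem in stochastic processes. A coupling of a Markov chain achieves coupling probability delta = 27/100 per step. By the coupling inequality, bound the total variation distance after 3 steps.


TV distance bound <= (1-delta)^n
= (1 - 0.2700)^3
= 0.7300^3
= 0.3890

0.3890


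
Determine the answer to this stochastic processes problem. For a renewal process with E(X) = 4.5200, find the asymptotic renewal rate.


Long-run renewal rate = 1/E(X)
= 1/4.5200
= 0.2212

0.2212


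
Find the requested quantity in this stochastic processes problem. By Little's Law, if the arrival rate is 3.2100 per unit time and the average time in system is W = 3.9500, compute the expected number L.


Little's Law: L = lambda * W
= 3.2100 * 3.9500
= 12.6795

12.6795


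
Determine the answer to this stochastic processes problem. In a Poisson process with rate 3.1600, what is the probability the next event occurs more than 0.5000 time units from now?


P(X > t) = exp(-lambda * t)
= exp(-3.1600 * 0.5000)
= exp(-1.5800) = 0.2060

0.2060


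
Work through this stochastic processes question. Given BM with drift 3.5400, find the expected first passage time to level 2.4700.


Expected first passage time = a/mu
= 2.4700/3.5400
= 0.6977

0.6977


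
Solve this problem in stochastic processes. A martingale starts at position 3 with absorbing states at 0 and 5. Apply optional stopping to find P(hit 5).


By optional stopping theorem: E(M at tau) = M(0) = 3
P(hit 5)*5 + P(hit 0)*0 = 3
P(hit 5) = (3 - 0)/(5 - 0) = 3/5 = 0.6000

0.6000


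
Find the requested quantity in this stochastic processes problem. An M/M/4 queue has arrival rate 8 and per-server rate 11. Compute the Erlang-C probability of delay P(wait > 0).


a = lambda/mu = 0.7273
rho = a/c = 0.1818
Erlang-C formula applied:
C(c,a) = 0.0069

0.0069


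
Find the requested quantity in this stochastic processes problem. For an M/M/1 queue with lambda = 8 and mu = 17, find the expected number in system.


rho = 8/17 = 0.4706
L = rho/(1-rho)
= 0.4706/0.5294
= 0.8889

0.8889


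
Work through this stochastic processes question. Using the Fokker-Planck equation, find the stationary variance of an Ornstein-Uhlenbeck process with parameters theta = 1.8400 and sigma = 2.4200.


Stationary variance = sigma^2 / (2*theta)
= 2.4200^2 / (2*1.8400)
= 5.8564 / 3.6800
= 1.5914

1.5914


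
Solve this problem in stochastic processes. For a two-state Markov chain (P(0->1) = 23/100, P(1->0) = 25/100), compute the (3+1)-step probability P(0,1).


P^4 = P^3 * P^1
Computing via matrix multiplication of the transition matrix.
Entry (0,1) of P^4 = 0.4441

0.4441


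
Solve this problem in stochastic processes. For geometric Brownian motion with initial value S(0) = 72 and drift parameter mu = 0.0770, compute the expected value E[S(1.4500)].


E[S(t)] = S(0) * exp(mu * t)
= 72 * exp(0.0770 * 1.4500)
= 72 * 1.1181
= 80.5047

80.5047


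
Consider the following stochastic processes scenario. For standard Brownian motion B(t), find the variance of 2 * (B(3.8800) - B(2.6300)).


Var(alpha*(B(t)-B(s))) = alpha^2 * (t-s)
= 2^2 * (3.8800 - 2.6300)
= 4 * 1.2500
= 5.0000

5.0000


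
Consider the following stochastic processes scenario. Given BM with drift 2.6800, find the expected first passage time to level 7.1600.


Expected first passage time = a/mu
= 7.1600/2.6800
= 2.6716

2.6716


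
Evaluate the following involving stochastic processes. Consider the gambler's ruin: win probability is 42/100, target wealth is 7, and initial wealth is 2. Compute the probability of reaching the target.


Gambler's ruin formula:
r = q/p = 0.5800/0.4200 = 1.3810
P(win) = (1 - r^i)/(1 - r^N)
= (1 - 1.3810^2)/(1 - 1.3810^7)
= 0.1057

0.1057


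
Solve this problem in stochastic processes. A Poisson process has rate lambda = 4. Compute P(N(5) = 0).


P(N(t)=k) = (lambda*t)^k * exp(-lambda*t) / k!
lambda*t = 20
= 20^0 * exp(-20) / 0!
= 1 * 2.0612e-09 / 1
= 2.0612e-09

2.0612e-09


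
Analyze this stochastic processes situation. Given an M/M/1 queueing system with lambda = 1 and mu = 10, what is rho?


rho = lambda/mu
= 1/10
= 0.1000

0.1000


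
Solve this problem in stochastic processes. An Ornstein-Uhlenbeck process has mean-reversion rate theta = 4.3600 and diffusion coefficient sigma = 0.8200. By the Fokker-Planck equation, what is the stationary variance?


Stationary variance = sigma^2 / (2*theta)
= 0.8200^2 / (2*4.3600)
= 0.6724 / 8.7200
= 0.0771

0.0771


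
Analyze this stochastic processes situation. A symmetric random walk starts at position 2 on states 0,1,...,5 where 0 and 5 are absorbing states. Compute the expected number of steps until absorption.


For symmetric RW on 0,...,N with absorbing barriers, E(i) = i*(N-i)
E(2) = 2 * 3 = 6

6


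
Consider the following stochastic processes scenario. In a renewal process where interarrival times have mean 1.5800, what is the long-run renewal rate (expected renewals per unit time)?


Long-run renewal rate = 1/E(X)
= 1/1.5800
= 0.6329

0.6329


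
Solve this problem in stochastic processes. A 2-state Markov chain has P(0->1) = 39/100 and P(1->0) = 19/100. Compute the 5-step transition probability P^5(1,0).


Computing P^5 by matrix multiplication.
P = [[0.6100, 0.3900], [0.1900, 0.8100]]
After raising P to the power 5:
P^5(1,0) = 0.3233

0.3233


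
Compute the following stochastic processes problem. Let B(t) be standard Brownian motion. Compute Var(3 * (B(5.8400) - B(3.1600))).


Var(alpha*(B(t)-B(s))) = alpha^2 * (t-s)
= 3^2 * (5.8400 - 3.1600)
= 9 * 2.6800
= 24.1200

24.1200


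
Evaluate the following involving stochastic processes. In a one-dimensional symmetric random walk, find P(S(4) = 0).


P(S(4) = 0) = C(4,2) / 4^2
= 6 / 16
= 0.3750

0.3750


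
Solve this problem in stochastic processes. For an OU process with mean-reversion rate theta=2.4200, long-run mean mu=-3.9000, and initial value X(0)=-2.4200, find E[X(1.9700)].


E[X(t)] = mu + (X(0) - mu)*exp(-theta*t)
= -3.9000 + (-2.4200 - -3.9000)*exp(-2.4200*1.9700)
= -3.9000 + 1.4800 * 0.0085
= -3.8874

-3.8874


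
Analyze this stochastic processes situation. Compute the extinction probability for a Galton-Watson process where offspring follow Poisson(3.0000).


Since mu = 3.0000 > 1, extinction prob q < 1.
Solve s = exp(mu*(s-1)) iteratively.
q = 0.0595

0.0595


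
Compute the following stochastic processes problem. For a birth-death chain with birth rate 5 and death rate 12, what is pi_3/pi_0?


For birth-death process, pi_n/pi_0 = (lambda/mu)^n
= (5/12)^3
= 0.0723

0.0723


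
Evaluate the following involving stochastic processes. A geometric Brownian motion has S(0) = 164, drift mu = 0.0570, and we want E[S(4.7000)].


E[S(t)] = S(0) * exp(mu * t)
= 164 * exp(0.0570 * 4.7000)
= 164 * 1.3072
= 214.3835

214.3835


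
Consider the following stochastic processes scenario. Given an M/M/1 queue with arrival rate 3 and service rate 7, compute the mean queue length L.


rho = 3/7 = 0.4286
L = rho/(1-rho)
= 0.4286/0.5714
= 0.7500

0.7500


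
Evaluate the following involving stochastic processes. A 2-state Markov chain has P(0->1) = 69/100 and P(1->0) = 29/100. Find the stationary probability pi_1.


Stationary distribution: pi_0 = p10/(p01+p10), pi_1 = p01/(p01+p10)
p01 = 0.6900, p10 = 0.2900
pi_1 = 0.7041

0.7041


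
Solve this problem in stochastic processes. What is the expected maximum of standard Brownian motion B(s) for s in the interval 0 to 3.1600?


E(max B(s)) = sqrt(2t/pi)
= sqrt(2*3.1600/pi)
= sqrt(2.0117)
= 1.4184

1.4184


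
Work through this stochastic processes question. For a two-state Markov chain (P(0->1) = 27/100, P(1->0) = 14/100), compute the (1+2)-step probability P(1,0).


P^3 = P^1 * P^2
Computing via matrix multiplication of the transition matrix.
Entry (1,0) of P^3 = 0.2713

0.2713


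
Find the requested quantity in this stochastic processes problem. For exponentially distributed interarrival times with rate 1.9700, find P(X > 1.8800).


P(X > t) = exp(-lambda * t)
= exp(-1.9700 * 1.8800)
= exp(-3.7036) = 0.0246

0.0246


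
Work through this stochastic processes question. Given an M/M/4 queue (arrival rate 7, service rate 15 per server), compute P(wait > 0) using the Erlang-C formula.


a = lambda/mu = 0.4667
rho = a/c = 0.1167
Erlang-C formula applied:
C(c,a) = 0.0014

0.0014


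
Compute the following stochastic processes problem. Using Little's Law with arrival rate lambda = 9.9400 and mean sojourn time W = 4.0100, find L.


Little's Law: L = lambda * W
= 9.9400 * 4.0100
= 39.8594

39.8594


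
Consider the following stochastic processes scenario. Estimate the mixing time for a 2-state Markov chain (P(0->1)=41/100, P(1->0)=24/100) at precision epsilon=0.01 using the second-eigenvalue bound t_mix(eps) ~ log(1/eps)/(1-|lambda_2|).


lambda_2 = |1 - p01 - p10| = |1 - 0.4100 - 0.2400| = 0.3500
t_mix ~ log(1/eps)/(1 - |lambda_2|)
= log(100)/(1 - 0.3500) = 4.6052/0.6500
= 7.0849

7.0849


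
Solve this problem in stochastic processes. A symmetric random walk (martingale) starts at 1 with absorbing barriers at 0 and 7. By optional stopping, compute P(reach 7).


By optional stopping theorem: E(M at tau) = M(0) = 1
P(hit 7)*7 + P(hit 0)*0 = 1
P(hit 7) = (1 - 0)/(7 - 0) = 1/7 = 0.1429

0.1429


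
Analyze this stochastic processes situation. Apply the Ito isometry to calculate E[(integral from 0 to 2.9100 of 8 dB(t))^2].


By Ito isometry: E[(int f dB)^2] = int f^2 dt
= 8^2 * 2.9100
= 64 * 2.9100 = 186.2400

186.2400


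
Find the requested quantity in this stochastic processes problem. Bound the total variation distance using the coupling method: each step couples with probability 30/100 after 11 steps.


TV distance bound <= (1-delta)^n
= (1 - 0.3000)^11
= 0.7000^11
= 0.0198

0.0198


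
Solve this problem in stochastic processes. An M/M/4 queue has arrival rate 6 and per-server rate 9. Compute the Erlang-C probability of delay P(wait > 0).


a = lambda/mu = 0.6667
rho = a/c = 0.1667
Erlang-C formula applied:
C(c,a) = 0.0051

0.0051


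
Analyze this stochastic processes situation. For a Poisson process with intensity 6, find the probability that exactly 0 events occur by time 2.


P(N(t)=k) = (lambda*t)^k * exp(-lambda*t) / k!
lambda*t = 12
= 12^0 * exp(-12) / 0!
= 1 * 6.1442e-06 / 1
= 6.1442e-06

6.1442e-06


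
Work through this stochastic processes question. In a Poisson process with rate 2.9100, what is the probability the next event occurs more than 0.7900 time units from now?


P(X > t) = exp(-lambda * t)
= exp(-2.9100 * 0.7900)
= exp(-2.2989) = 0.1004

0.1004


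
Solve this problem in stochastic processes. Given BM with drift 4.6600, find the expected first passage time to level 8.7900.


Expected first passage time = a/mu
= 8.7900/4.6600
= 1.8863

1.8863


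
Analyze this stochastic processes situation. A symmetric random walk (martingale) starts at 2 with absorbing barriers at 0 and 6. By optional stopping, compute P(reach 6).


By optional stopping theorem: E(M at tau) = M(0) = 2
P(hit 6)*6 + P(hit 0)*0 = 2
P(hit 6) = (2 - 0)/(6 - 0) = 1/3 = 0.3333

0.3333


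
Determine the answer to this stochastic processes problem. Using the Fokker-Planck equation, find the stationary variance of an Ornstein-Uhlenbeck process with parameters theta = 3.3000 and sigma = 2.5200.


Stationary variance = sigma^2 / (2*theta)
= 2.5200^2 / (2*3.3000)
= 6.3504 / 6.6000
= 0.9622

0.9622


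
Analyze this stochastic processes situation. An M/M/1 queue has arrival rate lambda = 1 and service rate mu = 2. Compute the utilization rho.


rho = lambda/mu
= 1/2
= 0.5000

0.5000


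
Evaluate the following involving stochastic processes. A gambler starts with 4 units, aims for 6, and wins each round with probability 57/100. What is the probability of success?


Gambler's ruin formula:
r = q/p = 0.4300/0.5700 = 0.7544
P(win) = (1 - r^i)/(1 - r^N)
= (1 - 0.7544^4)/(1 - 0.7544^6)
= 0.8289

0.8289


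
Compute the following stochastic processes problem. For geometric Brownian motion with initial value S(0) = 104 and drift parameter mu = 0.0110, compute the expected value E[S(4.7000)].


E[S(t)] = S(0) * exp(mu * t)
= 104 * exp(0.0110 * 4.7000)
= 104 * 1.0531
= 109.5182

109.5182


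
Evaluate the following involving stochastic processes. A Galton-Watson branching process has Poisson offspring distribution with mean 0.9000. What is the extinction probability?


Since mu = 0.9000 <= 1, extinction probability = 1.

1.0000


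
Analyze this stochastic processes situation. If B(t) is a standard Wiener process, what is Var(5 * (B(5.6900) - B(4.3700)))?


Var(alpha*(B(t)-B(s))) = alpha^2 * (t-s)
= 5^2 * (5.6900 - 4.3700)
= 25 * 1.3200
= 33.0000

33.0000


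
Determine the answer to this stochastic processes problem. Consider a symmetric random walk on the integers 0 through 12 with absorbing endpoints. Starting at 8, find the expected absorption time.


For symmetric RW on 0,...,N with absorbing barriers, E(i) = i*(N-i)
E(8) = 8 * 4 = 32

32


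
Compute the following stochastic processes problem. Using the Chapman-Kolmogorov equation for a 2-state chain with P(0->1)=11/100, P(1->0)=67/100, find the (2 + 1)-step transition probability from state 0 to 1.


P^3 = P^2 * P^1
Computing via matrix multiplication of the transition matrix.
Entry (0,1) of P^3 = 0.1395

0.1395


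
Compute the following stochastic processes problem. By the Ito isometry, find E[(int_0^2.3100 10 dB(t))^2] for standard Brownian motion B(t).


By Ito isometry: E[(int f dB)^2] = int f^2 dt
= 10^2 * 2.3100
= 100 * 2.3100 = 231.0000

231.0000


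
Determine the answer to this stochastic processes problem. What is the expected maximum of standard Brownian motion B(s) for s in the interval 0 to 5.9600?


E(max B(s)) = sqrt(2t/pi)
= sqrt(2*5.9600/pi)
= sqrt(3.7943)
= 1.9479

1.9479


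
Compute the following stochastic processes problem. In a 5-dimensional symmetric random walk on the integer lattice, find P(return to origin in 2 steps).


P(return in 2 steps) = P(reverse first step) = 1/(2d)
= 1/10
= 0.1000

0.1000


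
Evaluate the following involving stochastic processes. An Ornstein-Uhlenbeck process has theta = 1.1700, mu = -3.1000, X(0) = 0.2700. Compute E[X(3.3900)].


E[X(t)] = mu + (X(0) - mu)*exp(-theta*t)
= -3.1000 + (0.2700 - -3.1000)*exp(-1.1700*3.3900)
= -3.1000 + 3.3700 * 0.0189
= -3.0362

-3.0362


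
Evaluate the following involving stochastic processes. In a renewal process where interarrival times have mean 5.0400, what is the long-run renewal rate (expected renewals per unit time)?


Long-run renewal rate = 1/E(X)
= 1/5.0400
= 0.1984

0.1984


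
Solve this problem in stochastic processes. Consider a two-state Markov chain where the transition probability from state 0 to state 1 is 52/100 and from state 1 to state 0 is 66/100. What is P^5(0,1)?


Computing P^5 by matrix multiplication.
P = [[0.4800, 0.5200], [0.6600, 0.3400]]
After raising P to the power 5:
P^5(0,1) = 0.4408

0.4408


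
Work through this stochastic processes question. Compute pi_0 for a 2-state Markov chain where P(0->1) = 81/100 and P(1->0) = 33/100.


Stationary distribution: pi_0 = p10/(p01+p10), pi_1 = p01/(p01+p10)
p01 = 0.8100, p10 = 0.3300
pi_0 = 0.2895

0.2895


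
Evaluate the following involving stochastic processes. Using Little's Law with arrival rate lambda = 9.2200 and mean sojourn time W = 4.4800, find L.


Little's Law: L = lambda * W
= 9.2200 * 4.4800
= 41.3056

41.3056


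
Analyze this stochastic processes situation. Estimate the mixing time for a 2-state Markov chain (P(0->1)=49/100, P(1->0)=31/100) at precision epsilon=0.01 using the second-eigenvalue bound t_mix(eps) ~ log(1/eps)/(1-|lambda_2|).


lambda_2 = |1 - p01 - p10| = |1 - 0.4900 - 0.3100| = 0.2000
t_mix ~ log(1/eps)/(1 - |lambda_2|)
= log(100)/(1 - 0.2000) = 4.6052/0.8000
= 5.7565

5.7565


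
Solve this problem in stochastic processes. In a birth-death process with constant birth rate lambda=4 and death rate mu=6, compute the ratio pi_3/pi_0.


For birth-death process, pi_n/pi_0 = (lambda/mu)^n
= (4/6)^3
= 0.2963

0.2963


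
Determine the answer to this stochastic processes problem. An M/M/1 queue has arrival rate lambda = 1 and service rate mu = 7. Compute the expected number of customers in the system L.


rho = 1/7 = 0.1429
L = rho/(1-rho)
= 0.1429/0.8571
= 0.1667

0.1667


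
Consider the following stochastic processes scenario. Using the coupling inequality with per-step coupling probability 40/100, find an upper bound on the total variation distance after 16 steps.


TV distance bound <= (1-delta)^n
= (1 - 0.4000)^16
= 0.6000^16
= 2.8211e-04

2.8211e-04


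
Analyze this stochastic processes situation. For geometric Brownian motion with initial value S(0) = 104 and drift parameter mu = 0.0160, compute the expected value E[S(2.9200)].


E[S(t)] = S(0) * exp(mu * t)
= 104 * exp(0.0160 * 2.9200)
= 104 * 1.0478
= 108.9742

108.9742


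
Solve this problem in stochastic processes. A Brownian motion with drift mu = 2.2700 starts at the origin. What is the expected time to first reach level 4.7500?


Expected first passage time = a/mu
= 4.7500/2.2700
= 2.0925

2.0925


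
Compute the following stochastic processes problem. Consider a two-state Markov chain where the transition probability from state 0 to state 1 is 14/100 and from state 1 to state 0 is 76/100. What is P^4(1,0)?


Computing P^4 by matrix multiplication.
P = [[0.8600, 0.1400], [0.7600, 0.2400]]
After raising P to the power 4:
P^4(1,0) = 0.8444

0.8444


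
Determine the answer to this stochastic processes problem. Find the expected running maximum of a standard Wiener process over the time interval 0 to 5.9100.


E(max B(s)) = sqrt(2t/pi)
= sqrt(2*5.9100/pi)
= sqrt(3.7624)
= 1.9397

1.9397


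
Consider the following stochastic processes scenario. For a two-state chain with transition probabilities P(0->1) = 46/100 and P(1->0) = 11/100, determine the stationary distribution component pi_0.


Stationary distribution: pi_0 = p10/(p01+p10), pi_1 = p01/(p01+p10)
p01 = 0.4600, p10 = 0.1100
pi_0 = 0.1930

0.1930


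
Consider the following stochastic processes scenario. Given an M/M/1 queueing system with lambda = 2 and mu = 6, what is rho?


rho = lambda/mu
= 2/6
= 0.3333

0.3333
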